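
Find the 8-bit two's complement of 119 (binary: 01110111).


Original: 01110111
Step 1 - Invert all bits: 10001000
Step 2 - Add 1: 10001000 + 1
= 10001001 (represents -119)


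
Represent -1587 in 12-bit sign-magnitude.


Sign bit: 1 (negative)
Magnitude: 1587 = 11000110011
= 111000110011


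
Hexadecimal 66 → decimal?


Positional values:
Position 0: 6 × 16^0 = 6 × 1 = 6
Position 1: 6 × 16^1 = 6 × 16 = 96
Sum = 6 + 96
= 102


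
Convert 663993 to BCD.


Each digit → 4-bit binary:
  6 → 0110
  6 → 0110
  3 → 0011
  9 → 1001
  9 → 1001
  3 → 0011
= 0110 0110 0011 1001 1001 0011


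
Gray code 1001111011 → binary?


Gray code: 1001111011
MSB stays the same: 1
Each subsequent bit = prev_binary XOR current_gray:
  B[1] = 1 XOR 0 = 1
  B[2] = 1 XOR 0 = 1
  B[3] = 1 XOR 1 = 0
  B[4] = 0 XOR 1 = 1
  B[5] = 1 XOR 1 = 0
  B[6] = 0 XOR 1 = 1
  B[7] = 1 XOR 0 = 1
  B[8] = 1 XOR 1 = 0
  B[9] = 0 XOR 1 = 1
= 1110101101 (941 decimal)


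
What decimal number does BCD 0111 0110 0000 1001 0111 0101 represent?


Each 4-bit group → digit:
  0111 → 7
  0110 → 6
  0000 → 0
  1001 → 9
  0111 → 7
  0101 → 5
= 760975


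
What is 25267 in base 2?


Divide by 2 repeatedly:
25267 ÷ 2 = 12633 remainder 1
12633 ÷ 2 = 6316 remainder 1
6316 ÷ 2 = 3158 remainder 0
3158 ÷ 2 = 1579 remainder 0
1579 ÷ 2 = 789 remainder 1
789 ÷ 2 = 394 remainder 1
394 ÷ 2 = 197 remainder 0
197 ÷ 2 = 98 remainder 1
98 ÷ 2 = 49 remainder 0
49 ÷ 2 = 24 remainder 1
24 ÷ 2 = 12 remainder 0
12 ÷ 2 = 6 remainder 0
6 ÷ 2 = 3 remainder 0
3 ÷ 2 = 1 remainder 1
1 ÷ 2 = 0 remainder 1
Reading remainders bottom-up:
= 110001010110011


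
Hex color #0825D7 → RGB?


Hex: #0825D7
R = 08₁₆ = 8
G = 25₁₆ = 37
B = D7₁₆ = 215
= RGB(8, 37, 215)


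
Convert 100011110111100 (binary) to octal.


Group into 3-bit groups: 100011110111100
  100 = 4
  011 = 3
  110 = 6
  111 = 7
  100 = 4
= 0o43674


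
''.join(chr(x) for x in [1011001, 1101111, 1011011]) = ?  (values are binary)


Codes (binary): 1011001 1101111 1011011
Per-code ASCII lookup:
  1011001 = 89  (range 65-90: uppercase, 89 - 65 = 24) → 'Y'
  1101111 = 111  (range 97-122: lowercase, 111 - 97 = 14) → 'o'
  1011011 = 91  (special character) → '['
= 'Yo['


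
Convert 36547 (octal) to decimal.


Positional values:
Position 0: 7 × 8^0 = 7
Position 1: 4 × 8^1 = 32
Position 2: 5 × 8^2 = 320
Position 3: 6 × 8^3 = 3072
Position 4: 3 × 8^4 = 12288
Sum = 7 + 32 + 320 + 3072 + 12288
= 15719


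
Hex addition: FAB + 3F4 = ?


Align and add column by column (LSB to MSB, each column mod 16 with carry):
  0FAB
+ 03F4
  ----
  col 0: B(11) + 4(4) + 0 (carry in) = 15 → F(15), carry out 0
  col 1: A(10) + F(15) + 0 (carry in) = 25 → 9(9), carry out 1
  col 2: F(15) + 3(3) + 1 (carry in) = 19 → 3(3), carry out 1
  col 3: 0(0) + 0(0) + 1 (carry in) = 1 → 1(1), carry out 0
Reading digits MSB→LSB: 139F
Strip leading zeros: 139F
= 0x139F


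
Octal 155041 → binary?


Each octal digit → 3 binary bits:
  1 = 001
  5 = 101
  5 = 101
  0 = 000
  4 = 100
  1 = 001
Concatenate: 001 101 101 000 100 001
= 001101101000100001


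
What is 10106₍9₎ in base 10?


Positional values (base 9):
  6 × 9^0 = 6 × 1 = 6
  0 × 9^1 = 0 × 9 = 0
  1 × 9^2 = 1 × 81 = 81
  0 × 9^3 = 0 × 729 = 0
  1 × 9^4 = 1 × 6561 = 6561
Sum = 6 + 0 + 81 + 0 + 6561
= 6648


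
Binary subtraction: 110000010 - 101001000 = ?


Align and subtract column by column (LSB to MSB, borrowing when needed):
  110000010
- 101001000
  ---------
  col 0: (0 - 0 borrow-in) - 0 → 0 - 0 = 0, borrow out 0
  col 1: (1 - 0 borrow-in) - 0 → 1 - 0 = 1, borrow out 0
  col 2: (0 - 0 borrow-in) - 0 → 0 - 0 = 0, borrow out 0
  col 3: (0 - 0 borrow-in) - 1 → borrow from next column: (0+2) - 1 = 1, borrow out 1
  col 4: (0 - 1 borrow-in) - 0 → borrow from next column: (-1+2) - 0 = 1, borrow out 1
  col 5: (0 - 1 borrow-in) - 0 → borrow from next column: (-1+2) - 0 = 1, borrow out 1
  col 6: (0 - 1 borrow-in) - 1 → borrow from next column: (-1+2) - 1 = 0, borrow out 1
  col 7: (1 - 1 borrow-in) - 0 → 0 - 0 = 0, borrow out 0
  col 8: (1 - 0 borrow-in) - 1 → 1 - 1 = 0, borrow out 0
Reading bits MSB→LSB: 000111010
Strip leading zeros: 111010
= 111010


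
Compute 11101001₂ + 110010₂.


Align and add column by column (LSB to MSB, carry propagating):
  011101001
+ 000110010
  ---------
  col 0: 1 + 0 + 0 (carry in) = 1 → bit 1, carry out 0
  col 1: 0 + 1 + 0 (carry in) = 1 → bit 1, carry out 0
  col 2: 0 + 0 + 0 (carry in) = 0 → bit 0, carry out 0
  col 3: 1 + 0 + 0 (carry in) = 1 → bit 1, carry out 0
  col 4: 0 + 1 + 0 (carry in) = 1 → bit 1, carry out 0
  col 5: 1 + 1 + 0 (carry in) = 2 → bit 0, carry out 1
  col 6: 1 + 0 + 1 (carry in) = 2 → bit 0, carry out 1
  col 7: 1 + 0 + 1 (carry in) = 2 → bit 0, carry out 1
  col 8: 0 + 0 + 1 (carry in) = 1 → bit 1, carry out 0
Reading bits MSB→LSB: 100011011
Strip leading zeros: 100011011
= 100011011


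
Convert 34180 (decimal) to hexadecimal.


Divide by 16 repeatedly:
34180 ÷ 16 = 2136 remainder 4 (4)
2136 ÷ 16 = 133 remainder 8 (8)
133 ÷ 16 = 8 remainder 5 (5)
8 ÷ 16 = 0 remainder 8 (8)
Reading remainders bottom-up:
= 0x8584


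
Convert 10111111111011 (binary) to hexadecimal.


Group into 4-bit nibbles: 0010111111111011
  0010 = 2
  1111 = F
  1111 = F
  1011 = B
= 0x2FFB


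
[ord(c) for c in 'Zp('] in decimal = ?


String: 'Zp('  (3 characters)
Per-character ASCII lookup:
  'Z': uppercase starts at 65: 'Z' = 65 + 25 = 90
  'p': lowercase starts at 97: 'p' = 97 + 15 = 112
  '(': special character: '(' = 40
= 90 112 40


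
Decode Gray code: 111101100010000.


Gray code: 111101100010000
MSB stays the same: 1
Each subsequent bit = prev_binary XOR current_gray:
  B[1] = 1 XOR 1 = 0
  B[2] = 0 XOR 1 = 1
  B[3] = 1 XOR 1 = 0
  B[4] = 0 XOR 0 = 0
  B[5] = 0 XOR 1 = 1
  B[6] = 1 XOR 1 = 0
  B[7] = 0 XOR 0 = 0
  B[8] = 0 XOR 0 = 0
  B[9] = 0 XOR 0 = 0
  B[10] = 0 XOR 1 = 1
  B[11] = 1 XOR 0 = 1
  B[12] = 1 XOR 0 = 1
  B[13] = 1 XOR 0 = 1
  B[14] = 1 XOR 0 = 1
= 101001000011111 (21023 decimal)


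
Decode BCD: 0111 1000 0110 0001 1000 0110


Each 4-bit group → digit:
  0111 → 7
  1000 → 8
  0110 → 6
  0001 → 1
  1000 → 8
  0110 → 6
= 786186


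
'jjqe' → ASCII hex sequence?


String: 'jjqe'  (4 characters)
Per-character ASCII lookup:
  'j': lowercase starts at 97: 'j' = 97 + 9 = 106 → 0x6A
  'j': lowercase starts at 97: 'j' = 97 + 9 = 106 → 0x6A
  'q': lowercase starts at 97: 'q' = 97 + 16 = 113 → 0x71
  'e': lowercase starts at 97: 'e' = 97 + 4 = 101 → 0x65
= 0x6A 0x6A 0x71 0x65


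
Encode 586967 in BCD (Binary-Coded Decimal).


Each digit → 4-bit binary:
  5 → 0101
  8 → 1000
  6 → 0110
  9 → 1001
  6 → 0110
  7 → 0111
= 0101 1000 0110 1001 0110 0111


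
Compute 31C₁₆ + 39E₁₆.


Align and add column by column (LSB to MSB, each column mod 16 with carry):
  031C
+ 039E
  ----
  col 0: C(12) + E(14) + 0 (carry in) = 26 → A(10), carry out 1
  col 1: 1(1) + 9(9) + 1 (carry in) = 11 → B(11), carry out 0
  col 2: 3(3) + 3(3) + 0 (carry in) = 6 → 6(6), carry out 0
  col 3: 0(0) + 0(0) + 0 (carry in) = 0 → 0(0), carry out 0
Reading digits MSB→LSB: 06BA
Strip leading zeros: 6BA
= 0x6BA


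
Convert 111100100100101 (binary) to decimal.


Positional values:
Bit 0: 1 × 2^0 = 1
Bit 2: 1 × 2^2 = 4
Bit 5: 1 × 2^5 = 32
Bit 8: 1 × 2^8 = 256
Bit 11: 1 × 2^11 = 2048
Bit 12: 1 × 2^12 = 4096
Bit 13: 1 × 2^13 = 8192
Bit 14: 1 × 2^14 = 16384
Sum = 1 + 4 + 32 + 256 + 2048 + 4096 + 8192 + 16384
= 31013


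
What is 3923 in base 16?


Divide by 16 repeatedly:
3923 ÷ 16 = 245 remainder 3 (3)
245 ÷ 16 = 15 remainder 5 (5)
15 ÷ 16 = 0 remainder 15 (F)
Reading remainders bottom-up:
= 0xF53


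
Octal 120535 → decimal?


Positional values:
Position 0: 5 × 8^0 = 5
Position 1: 3 × 8^1 = 24
Position 2: 5 × 8^2 = 320
Position 3: 0 × 8^3 = 0
Position 4: 2 × 8^4 = 8192
Position 5: 1 × 8^5 = 32768
Sum = 5 + 24 + 320 + 0 + 8192 + 32768
= 41309


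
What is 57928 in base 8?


Divide by 8 repeatedly:
57928 ÷ 8 = 7241 remainder 0
7241 ÷ 8 = 905 remainder 1
905 ÷ 8 = 113 remainder 1
113 ÷ 8 = 14 remainder 1
14 ÷ 8 = 1 remainder 6
1 ÷ 8 = 0 remainder 1
Reading remainders bottom-up:
= 0o161110


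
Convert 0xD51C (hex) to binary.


Each hex digit → 4 binary bits:
  D = 1101
  5 = 0101
  1 = 0001
  C = 1100
Concatenate: 1101 0101 0001 1100
= 1101010100011100


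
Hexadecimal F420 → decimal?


Positional values:
Position 0: 0 × 16^0 = 0 × 1 = 0
Position 1: 2 × 16^1 = 2 × 16 = 32
Position 2: 4 × 16^2 = 4 × 256 = 1024
Position 3: F × 16^3 = 15 × 4096 = 61440
Sum = 0 + 32 + 1024 + 61440
= 62496


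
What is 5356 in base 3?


Divide by 3 repeatedly:
5356 ÷ 3 = 1785 remainder 1
1785 ÷ 3 = 595 remainder 0
595 ÷ 3 = 198 remainder 1
198 ÷ 3 = 66 remainder 0
66 ÷ 3 = 22 remainder 0
22 ÷ 3 = 7 remainder 1
7 ÷ 3 = 2 remainder 1
2 ÷ 3 = 0 remainder 2
Reading remainders bottom-up:
= 21100101


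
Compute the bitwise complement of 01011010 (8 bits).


Original: 01011010
Invert all bits:
  bit 0: 0 → 1
  bit 1: 1 → 0
  bit 2: 0 → 1
  bit 3: 1 → 0
  bit 4: 1 → 0
  bit 5: 0 → 1
  bit 6: 1 → 0
  bit 7: 0 → 1
= 10100101


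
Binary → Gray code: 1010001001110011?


Binary: 1010001001110011
Gray code: G = B XOR (B >> 1)
B >> 1 = 0101000100111001
1010001001110011 XOR 0101000100111001:
  1 XOR 0 = 1
  0 XOR 1 = 1
  1 XOR 0 = 1
  0 XOR 1 = 1
  0 XOR 0 = 0
  0 XOR 0 = 0
  1 XOR 0 = 1
  0 XOR 1 = 1
  0 XOR 0 = 0
  1 XOR 0 = 1
  1 XOR 1 = 0
  1 XOR 1 = 0
  0 XOR 1 = 1
  0 XOR 0 = 0
  1 XOR 0 = 1
  1 XOR 1 = 0
= 1111001101001010


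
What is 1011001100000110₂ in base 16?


Group into 4-bit nibbles: 1011001100000110
  1011 = B
  0011 = 3
  0000 = 0
  0110 = 6
= 0xB306


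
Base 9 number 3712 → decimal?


Positional values (base 9):
  2 × 9^0 = 2 × 1 = 2
  1 × 9^1 = 1 × 9 = 9
  7 × 9^2 = 7 × 81 = 567
  3 × 9^3 = 3 × 729 = 2187
Sum = 2 + 9 + 567 + 2187
= 2765


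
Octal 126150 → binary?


Each octal digit → 3 binary bits:
  1 = 001
  2 = 010
  6 = 110
  1 = 001
  5 = 101
  0 = 000
Concatenate: 001 010 110 001 101 000
= 001010110001101000


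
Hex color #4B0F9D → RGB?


Hex: #4B0F9D
R = 4B₁₆ = 75
G = 0F₁₆ = 15
B = 9D₁₆ = 157
= RGB(75, 15, 157)


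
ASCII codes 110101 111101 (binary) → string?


Codes (binary): 110101 111101
Per-code ASCII lookup:
  110101 = 53  (range 48-57: digits, 53 - 48 = 5) → '5'
  111101 = 61  (special character) → '='
= '5='


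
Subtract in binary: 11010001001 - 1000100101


Align and subtract column by column (LSB to MSB, borrowing when needed):
  11010001001
- 01000100101
  -----------
  col 0: (1 - 0 borrow-in) - 1 → 1 - 1 = 0, borrow out 0
  col 1: (0 - 0 borrow-in) - 0 → 0 - 0 = 0, borrow out 0
  col 2: (0 - 0 borrow-in) - 1 → borrow from next column: (0+2) - 1 = 1, borrow out 1
  col 3: (1 - 1 borrow-in) - 0 → 0 - 0 = 0, borrow out 0
  col 4: (0 - 0 borrow-in) - 0 → 0 - 0 = 0, borrow out 0
  col 5: (0 - 0 borrow-in) - 1 → borrow from next column: (0+2) - 1 = 1, borrow out 1
  col 6: (0 - 1 borrow-in) - 0 → borrow from next column: (-1+2) - 0 = 1, borrow out 1
  col 7: (1 - 1 borrow-in) - 0 → 0 - 0 = 0, borrow out 0
  col 8: (0 - 0 borrow-in) - 0 → 0 - 0 = 0, borrow out 0
  col 9: (1 - 0 borrow-in) - 1 → 1 - 1 = 0, borrow out 0
  col 10: (1 - 0 borrow-in) - 0 → 1 - 0 = 1, borrow out 0
Reading bits MSB→LSB: 10001100100
Strip leading zeros: 10001100100
= 10001100100


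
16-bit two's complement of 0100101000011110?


Original: 0100101000011110
Step 1 - Invert all bits: 1011010111100001
Step 2 - Add 1: 1011010111100001 + 1
= 1011010111100010 (represents -18974)


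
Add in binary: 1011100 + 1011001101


Align and add column by column (LSB to MSB, carry propagating):
  00001011100
+ 01011001101
  -----------
  col 0: 0 + 1 + 0 (carry in) = 1 → bit 1, carry out 0
  col 1: 0 + 0 + 0 (carry in) = 0 → bit 0, carry out 0
  col 2: 1 + 1 + 0 (carry in) = 2 → bit 0, carry out 1
  col 3: 1 + 1 + 1 (carry in) = 3 → bit 1, carry out 1
  col 4: 1 + 0 + 1 (carry in) = 2 → bit 0, carry out 1
  col 5: 0 + 0 + 1 (carry in) = 1 → bit 1, carry out 0
  col 6: 1 + 1 + 0 (carry in) = 2 → bit 0, carry out 1
  col 7: 0 + 1 + 1 (carry in) = 2 → bit 0, carry out 1
  col 8: 0 + 0 + 1 (carry in) = 1 → bit 1, carry out 0
  col 9: 0 + 1 + 0 (carry in) = 1 → bit 1, carry out 0
  col 10: 0 + 0 + 0 (carry in) = 0 → bit 0, carry out 0
Reading bits MSB→LSB: 01100101001
Strip leading zeros: 1100101001
= 1100101001


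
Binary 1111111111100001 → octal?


Group into 3-bit groups: 001111111111100001
  001 = 1
  111 = 7
  111 = 7
  111 = 7
  100 = 4
  001 = 1
= 0o177741


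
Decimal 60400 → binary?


Divide by 2 repeatedly:
60400 ÷ 2 = 30200 remainder 0
30200 ÷ 2 = 15100 remainder 0
15100 ÷ 2 = 7550 remainder 0
7550 ÷ 2 = 3775 remainder 0
3775 ÷ 2 = 1887 remainder 1
1887 ÷ 2 = 943 remainder 1
943 ÷ 2 = 471 remainder 1
471 ÷ 2 = 235 remainder 1
235 ÷ 2 = 117 remainder 1
117 ÷ 2 = 58 remainder 1
58 ÷ 2 = 29 remainder 0
29 ÷ 2 = 14 remainder 1
14 ÷ 2 = 7 remainder 0
7 ÷ 2 = 3 remainder 1
3 ÷ 2 = 1 remainder 1
1 ÷ 2 = 0 remainder 1
Reading remainders bottom-up:
= 1110101111110000


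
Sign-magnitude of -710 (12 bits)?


Sign bit: 1 (negative)
Magnitude: 710 = 01011000110
= 101011000110


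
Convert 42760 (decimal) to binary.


Divide by 2 repeatedly:
42760 ÷ 2 = 21380 remainder 0
21380 ÷ 2 = 10690 remainder 0
10690 ÷ 2 = 5345 remainder 0
5345 ÷ 2 = 2672 remainder 1
2672 ÷ 2 = 1336 remainder 0
1336 ÷ 2 = 668 remainder 0
668 ÷ 2 = 334 remainder 0
334 ÷ 2 = 167 remainder 0
167 ÷ 2 = 83 remainder 1
83 ÷ 2 = 41 remainder 1
41 ÷ 2 = 20 remainder 1
20 ÷ 2 = 10 remainder 0
10 ÷ 2 = 5 remainder 0
5 ÷ 2 = 2 remainder 1
2 ÷ 2 = 1 remainder 0
1 ÷ 2 = 0 remainder 1
Reading remainders bottom-up:
= 1010011100001000


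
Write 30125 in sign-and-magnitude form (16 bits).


Sign bit: 0 (positive)
Magnitude: 30125 = 111010110101101
= 0111010110101101


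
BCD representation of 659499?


Each digit → 4-bit binary:
  6 → 0110
  5 → 0101
  9 → 1001
  4 → 0100
  9 → 1001
  9 → 1001
= 0110 0101 1001 0100 1001 1001


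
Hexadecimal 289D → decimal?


Positional values:
Position 0: D × 16^0 = 13 × 1 = 13
Position 1: 9 × 16^1 = 9 × 16 = 144
Position 2: 8 × 16^2 = 8 × 256 = 2048
Position 3: 2 × 16^3 = 2 × 4096 = 8192
Sum = 13 + 144 + 2048 + 8192
= 10397


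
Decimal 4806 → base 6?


Divide by 6 repeatedly:
4806 ÷ 6 = 801 remainder 0
801 ÷ 6 = 133 remainder 3
133 ÷ 6 = 22 remainder 1
22 ÷ 6 = 3 remainder 4
3 ÷ 6 = 0 remainder 3
Reading remainders bottom-up:
= 34130


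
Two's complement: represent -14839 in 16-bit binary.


Original: 0011100111110111
Step 1 - Invert all bits: 1100011000001000
Step 2 - Add 1: 1100011000001000 + 1
= 1100011000001001 (represents -14839)


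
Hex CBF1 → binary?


Each hex digit → 4 binary bits:
  C = 1100
  B = 1011
  F = 1111
  1 = 0001
Concatenate: 1100 1011 1111 0001
= 1100101111110001


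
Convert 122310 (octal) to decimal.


Positional values:
Position 0: 0 × 8^0 = 0
Position 1: 1 × 8^1 = 8
Position 2: 3 × 8^2 = 192
Position 3: 2 × 8^3 = 1024
Position 4: 2 × 8^4 = 8192
Position 5: 1 × 8^5 = 32768
Sum = 0 + 8 + 192 + 1024 + 8192 + 32768
= 42184


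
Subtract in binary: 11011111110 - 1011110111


Align and subtract column by column (LSB to MSB, borrowing when needed):
  11011111110
- 01011110111
  -----------
  col 0: (0 - 0 borrow-in) - 1 → borrow from next column: (0+2) - 1 = 1, borrow out 1
  col 1: (1 - 1 borrow-in) - 1 → borrow from next column: (0+2) - 1 = 1, borrow out 1
  col 2: (1 - 1 borrow-in) - 1 → borrow from next column: (0+2) - 1 = 1, borrow out 1
  col 3: (1 - 1 borrow-in) - 0 → 0 - 0 = 0, borrow out 0
  col 4: (1 - 0 borrow-in) - 1 → 1 - 1 = 0, borrow out 0
  col 5: (1 - 0 borrow-in) - 1 → 1 - 1 = 0, borrow out 0
  col 6: (1 - 0 borrow-in) - 1 → 1 - 1 = 0, borrow out 0
  col 7: (1 - 0 borrow-in) - 1 → 1 - 1 = 0, borrow out 0
  col 8: (0 - 0 borrow-in) - 0 → 0 - 0 = 0, borrow out 0
  col 9: (1 - 0 borrow-in) - 1 → 1 - 1 = 0, borrow out 0
  col 10: (1 - 0 borrow-in) - 0 → 1 - 0 = 1, borrow out 0
Reading bits MSB→LSB: 10000000111
Strip leading zeros: 10000000111
= 10000000111


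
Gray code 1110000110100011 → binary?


Gray code: 1110000110100011
MSB stays the same: 1
Each subsequent bit = prev_binary XOR current_gray:
  B[1] = 1 XOR 1 = 0
  B[2] = 0 XOR 1 = 1
  B[3] = 1 XOR 0 = 1
  B[4] = 1 XOR 0 = 1
  B[5] = 1 XOR 0 = 1
  B[6] = 1 XOR 0 = 1
  B[7] = 1 XOR 1 = 0
  B[8] = 0 XOR 1 = 1
  B[9] = 1 XOR 0 = 1
  B[10] = 1 XOR 1 = 0
  B[11] = 0 XOR 0 = 0
  B[12] = 0 XOR 0 = 0
  B[13] = 0 XOR 0 = 0
  B[14] = 0 XOR 1 = 1
  B[15] = 1 XOR 1 = 0
= 1011111011000010 (48834 decimal)


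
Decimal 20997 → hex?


Divide by 16 repeatedly:
20997 ÷ 16 = 1312 remainder 5 (5)
1312 ÷ 16 = 82 remainder 0 (0)
82 ÷ 16 = 5 remainder 2 (2)
5 ÷ 16 = 0 remainder 5 (5)
Reading remainders bottom-up:
= 0x5205


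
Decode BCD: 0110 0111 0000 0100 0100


Each 4-bit group → digit:
  0110 → 6
  0111 → 7
  0000 → 0
  0100 → 4
  0100 → 4
= 67044


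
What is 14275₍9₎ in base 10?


Positional values (base 9):
  5 × 9^0 = 5 × 1 = 5
  7 × 9^1 = 7 × 9 = 63
  2 × 9^2 = 2 × 81 = 162
  4 × 9^3 = 4 × 729 = 2916
  1 × 9^4 = 1 × 6561 = 6561
Sum = 5 + 63 + 162 + 2916 + 6561
= 9707


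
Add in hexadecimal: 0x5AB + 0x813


Align and add column by column (LSB to MSB, each column mod 16 with carry):
  05AB
+ 0813
  ----
  col 0: B(11) + 3(3) + 0 (carry in) = 14 → E(14), carry out 0
  col 1: A(10) + 1(1) + 0 (carry in) = 11 → B(11), carry out 0
  col 2: 5(5) + 8(8) + 0 (carry in) = 13 → D(13), carry out 0
  col 3: 0(0) + 0(0) + 0 (carry in) = 0 → 0(0), carry out 0
Reading digits MSB→LSB: 0DBE
Strip leading zeros: DBE
= 0xDBE


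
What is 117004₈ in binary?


Each octal digit → 3 binary bits:
  1 = 001
  1 = 001
  7 = 111
  0 = 000
  0 = 000
  4 = 100
Concatenate: 001 001 111 000 000 100
= 001001111000000100


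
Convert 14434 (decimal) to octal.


Divide by 8 repeatedly:
14434 ÷ 8 = 1804 remainder 2
1804 ÷ 8 = 225 remainder 4
225 ÷ 8 = 28 remainder 1
28 ÷ 8 = 3 remainder 4
3 ÷ 8 = 0 remainder 3
Reading remainders bottom-up:
= 0o34142


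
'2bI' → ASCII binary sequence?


String: '2bI'  (3 characters)
Per-character ASCII lookup:
  '2': digits start at 48: '2' = 48 + 2 = 50 → 110010
  'b': lowercase starts at 97: 'b' = 97 + 1 = 98 → 1100010
  'I': uppercase starts at 65: 'I' = 65 + 8 = 73 → 1001001
= 110010 1100010 1001001


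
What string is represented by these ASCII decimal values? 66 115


Codes (decimal): 66 115
Per-code ASCII lookup:
  66  (range 65-90: uppercase, 66 - 65 = 1) → 'B'
  115  (range 97-122: lowercase, 115 - 97 = 18) → 's'
= 'Bs'


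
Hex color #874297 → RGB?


Hex: #874297
R = 87₁₆ = 135
G = 42₁₆ = 66
B = 97₁₆ = 151
= RGB(135, 66, 151)


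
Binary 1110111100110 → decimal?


Positional values:
Bit 1: 1 × 2^1 = 2
Bit 2: 1 × 2^2 = 4
Bit 5: 1 × 2^5 = 32
Bit 6: 1 × 2^6 = 64
Bit 7: 1 × 2^7 = 128
Bit 8: 1 × 2^8 = 256
Bit 10: 1 × 2^10 = 1024
Bit 11: 1 × 2^11 = 2048
Bit 12: 1 × 2^12 = 4096
Sum = 2 + 4 + 32 + 64 + 128 + 256 + 1024 + 2048 + 4096
= 7654


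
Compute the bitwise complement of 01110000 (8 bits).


Original: 01110000
Invert all bits:
  bit 0: 0 → 1
  bit 1: 1 → 0
  bit 2: 1 → 0
  bit 3: 1 → 0
  bit 4: 0 → 1
  bit 5: 0 → 1
  bit 6: 0 → 1
  bit 7: 0 → 1
= 10001111


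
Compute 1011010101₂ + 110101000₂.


Align and add column by column (LSB to MSB, carry propagating):
  01011010101
+ 00110101000
  -----------
  col 0: 1 + 0 + 0 (carry in) = 1 → bit 1, carry out 0
  col 1: 0 + 0 + 0 (carry in) = 0 → bit 0, carry out 0
  col 2: 1 + 0 + 0 (carry in) = 1 → bit 1, carry out 0
  col 3: 0 + 1 + 0 (carry in) = 1 → bit 1, carry out 0
  col 4: 1 + 0 + 0 (carry in) = 1 → bit 1, carry out 0
  col 5: 0 + 1 + 0 (carry in) = 1 → bit 1, carry out 0
  col 6: 1 + 0 + 0 (carry in) = 1 → bit 1, carry out 0
  col 7: 1 + 1 + 0 (carry in) = 2 → bit 0, carry out 1
  col 8: 0 + 1 + 1 (carry in) = 2 → bit 0, carry out 1
  col 9: 1 + 0 + 1 (carry in) = 2 → bit 0, carry out 1
  col 10: 0 + 0 + 1 (carry in) = 1 → bit 1, carry out 0
Reading bits MSB→LSB: 10001111101
Strip leading zeros: 10001111101
= 10001111101


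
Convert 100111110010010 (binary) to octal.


Group into 3-bit groups: 100111110010010
  100 = 4
  111 = 7
  110 = 6
  010 = 2
  010 = 2
= 0o47622


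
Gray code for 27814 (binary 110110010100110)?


Binary: 110110010100110
Gray code: G = B XOR (B >> 1)
B >> 1 = 011011001010011
110110010100110 XOR 011011001010011:
  1 XOR 0 = 1
  1 XOR 1 = 0
  0 XOR 1 = 1
  1 XOR 0 = 1
  1 XOR 1 = 0
  0 XOR 1 = 1
  0 XOR 0 = 0
  1 XOR 0 = 1
  0 XOR 1 = 1
  1 XOR 0 = 1
  0 XOR 1 = 1
  0 XOR 0 = 0
  1 XOR 0 = 1
  1 XOR 1 = 0
  0 XOR 1 = 1
= 101101011110101


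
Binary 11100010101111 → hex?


Group into 4-bit nibbles: 0011100010101111
  0011 = 3
  1000 = 8
  1010 = A
  1111 = F
= 0x38AF


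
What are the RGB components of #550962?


Hex: #550962
R = 55₁₆ = 85
G = 09₁₆ = 9
B = 62₁₆ = 98
= RGB(85, 9, 98)


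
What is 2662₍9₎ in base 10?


Positional values (base 9):
  2 × 9^0 = 2 × 1 = 2
  6 × 9^1 = 6 × 9 = 54
  6 × 9^2 = 6 × 81 = 486
  2 × 9^3 = 2 × 729 = 1458
Sum = 2 + 54 + 486 + 1458
= 2000


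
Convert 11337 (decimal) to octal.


Divide by 8 repeatedly:
11337 ÷ 8 = 1417 remainder 1
1417 ÷ 8 = 177 remainder 1
177 ÷ 8 = 22 remainder 1
22 ÷ 8 = 2 remainder 6
2 ÷ 8 = 0 remainder 2
Reading remainders bottom-up:
= 0o26111


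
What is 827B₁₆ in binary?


Each hex digit → 4 binary bits:
  8 = 1000
  2 = 0010
  7 = 0111
  B = 1011
Concatenate: 1000 0010 0111 1011
= 1000001001111011


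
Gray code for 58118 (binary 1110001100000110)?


Binary: 1110001100000110
Gray code: G = B XOR (B >> 1)
B >> 1 = 0111000110000011
1110001100000110 XOR 0111000110000011:
  1 XOR 0 = 1
  1 XOR 1 = 0
  1 XOR 1 = 0
  0 XOR 1 = 1
  0 XOR 0 = 0
  0 XOR 0 = 0
  1 XOR 0 = 1
  1 XOR 1 = 0
  0 XOR 1 = 1
  0 XOR 0 = 0
  0 XOR 0 = 0
  0 XOR 0 = 0
  0 XOR 0 = 0
  1 XOR 0 = 1
  1 XOR 1 = 0
  0 XOR 1 = 1
= 1001001010000101


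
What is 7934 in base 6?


Divide by 6 repeatedly:
7934 ÷ 6 = 1322 remainder 2
1322 ÷ 6 = 220 remainder 2
220 ÷ 6 = 36 remainder 4
36 ÷ 6 = 6 remainder 0
6 ÷ 6 = 1 remainder 0
1 ÷ 6 = 0 remainder 1
Reading remainders bottom-up:
= 100422


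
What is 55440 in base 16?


Divide by 16 repeatedly:
55440 ÷ 16 = 3465 remainder 0 (0)
3465 ÷ 16 = 216 remainder 9 (9)
216 ÷ 16 = 13 remainder 8 (8)
13 ÷ 16 = 0 remainder 13 (D)
Reading remainders bottom-up:
= 0xD890


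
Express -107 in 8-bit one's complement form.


Original: 01101011
Invert all bits:
  bit 0: 0 → 1
  bit 1: 1 → 0
  bit 2: 1 → 0
  bit 3: 0 → 1
  bit 4: 1 → 0
  bit 5: 0 → 1
  bit 6: 1 → 0
  bit 7: 1 → 0
= 10010100


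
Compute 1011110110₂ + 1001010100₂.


Align and add column by column (LSB to MSB, carry propagating):
  01011110110
+ 01001010100
  -----------
  col 0: 0 + 0 + 0 (carry in) = 0 → bit 0, carry out 0
  col 1: 1 + 0 + 0 (carry in) = 1 → bit 1, carry out 0
  col 2: 1 + 1 + 0 (carry in) = 2 → bit 0, carry out 1
  col 3: 0 + 0 + 1 (carry in) = 1 → bit 1, carry out 0
  col 4: 1 + 1 + 0 (carry in) = 2 → bit 0, carry out 1
  col 5: 1 + 0 + 1 (carry in) = 2 → bit 0, carry out 1
  col 6: 1 + 1 + 1 (carry in) = 3 → bit 1, carry out 1
  col 7: 1 + 0 + 1 (carry in) = 2 → bit 0, carry out 1
  col 8: 0 + 0 + 1 (carry in) = 1 → bit 1, carry out 0
  col 9: 1 + 1 + 0 (carry in) = 2 → bit 0, carry out 1
  col 10: 0 + 0 + 1 (carry in) = 1 → bit 1, carry out 0
Reading bits MSB→LSB: 10101001010
Strip leading zeros: 10101001010
= 10101001010


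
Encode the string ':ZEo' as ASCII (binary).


String: ':ZEo'  (4 characters)
Per-character ASCII lookup:
  ':': special character: ':' = 58 → 111010
  'Z': uppercase starts at 65: 'Z' = 65 + 25 = 90 → 1011010
  'E': uppercase starts at 65: 'E' = 65 + 4 = 69 → 1000101
  'o': lowercase starts at 97: 'o' = 97 + 14 = 111 → 1101111
= 111010 1011010 1000101 1101111


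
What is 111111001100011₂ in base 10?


Positional values:
Bit 0: 1 × 2^0 = 1
Bit 1: 1 × 2^1 = 2
Bit 5: 1 × 2^5 = 32
Bit 6: 1 × 2^6 = 64
Bit 9: 1 × 2^9 = 512
Bit 10: 1 × 2^10 = 1024
Bit 11: 1 × 2^11 = 2048
Bit 12: 1 × 2^12 = 4096
Bit 13: 1 × 2^13 = 8192
Bit 14: 1 × 2^14 = 16384
Sum = 1 + 2 + 32 + 64 + 512 + 1024 + 2048 + 4096 + 8192 + 16384
= 32355


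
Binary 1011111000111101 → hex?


Group into 4-bit nibbles: 1011111000111101
  1011 = B
  1110 = E
  0011 = 3
  1101 = D
= 0xBE3D


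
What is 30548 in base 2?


Divide by 2 repeatedly:
30548 ÷ 2 = 15274 remainder 0
15274 ÷ 2 = 7637 remainder 0
7637 ÷ 2 = 3818 remainder 1
3818 ÷ 2 = 1909 remainder 0
1909 ÷ 2 = 954 remainder 1
954 ÷ 2 = 477 remainder 0
477 ÷ 2 = 238 remainder 1
238 ÷ 2 = 119 remainder 0
119 ÷ 2 = 59 remainder 1
59 ÷ 2 = 29 remainder 1
29 ÷ 2 = 14 remainder 1
14 ÷ 2 = 7 remainder 0
7 ÷ 2 = 3 remainder 1
3 ÷ 2 = 1 remainder 1
1 ÷ 2 = 0 remainder 1
Reading remainders bottom-up:
= 111011101010100


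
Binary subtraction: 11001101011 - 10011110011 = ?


Align and subtract column by column (LSB to MSB, borrowing when needed):
  11001101011
- 10011110011
  -----------
  col 0: (1 - 0 borrow-in) - 1 → 1 - 1 = 0, borrow out 0
  col 1: (1 - 0 borrow-in) - 1 → 1 - 1 = 0, borrow out 0
  col 2: (0 - 0 borrow-in) - 0 → 0 - 0 = 0, borrow out 0
  col 3: (1 - 0 borrow-in) - 0 → 1 - 0 = 1, borrow out 0
  col 4: (0 - 0 borrow-in) - 1 → borrow from next column: (0+2) - 1 = 1, borrow out 1
  col 5: (1 - 1 borrow-in) - 1 → borrow from next column: (0+2) - 1 = 1, borrow out 1
  col 6: (1 - 1 borrow-in) - 1 → borrow from next column: (0+2) - 1 = 1, borrow out 1
  col 7: (0 - 1 borrow-in) - 1 → borrow from next column: (-1+2) - 1 = 0, borrow out 1
  col 8: (0 - 1 borrow-in) - 0 → borrow from next column: (-1+2) - 0 = 1, borrow out 1
  col 9: (1 - 1 borrow-in) - 0 → 0 - 0 = 0, borrow out 0
  col 10: (1 - 0 borrow-in) - 1 → 1 - 1 = 0, borrow out 0
Reading bits MSB→LSB: 00101111000
Strip leading zeros: 101111000
= 101111000


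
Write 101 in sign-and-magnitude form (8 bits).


Sign bit: 0 (positive)
Magnitude: 101 = 1100101
= 01100101


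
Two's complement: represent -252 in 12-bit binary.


Original: 000011111100
Step 1 - Invert all bits: 111100000011
Step 2 - Add 1: 111100000011 + 1
= 111100000100 (represents -252)


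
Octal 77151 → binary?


Each octal digit → 3 binary bits:
  7 = 111
  7 = 111
  1 = 001
  5 = 101
  1 = 001
Concatenate: 111 111 001 101 001
= 111111001101001


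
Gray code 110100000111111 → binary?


Gray code: 110100000111111
MSB stays the same: 1
Each subsequent bit = prev_binary XOR current_gray:
  B[1] = 1 XOR 1 = 0
  B[2] = 0 XOR 0 = 0
  B[3] = 0 XOR 1 = 1
  B[4] = 1 XOR 0 = 1
  B[5] = 1 XOR 0 = 1
  B[6] = 1 XOR 0 = 1
  B[7] = 1 XOR 0 = 1
  B[8] = 1 XOR 0 = 1
  B[9] = 1 XOR 1 = 0
  B[10] = 0 XOR 1 = 1
  B[11] = 1 XOR 1 = 0
  B[12] = 0 XOR 1 = 1
  B[13] = 1 XOR 1 = 0
  B[14] = 0 XOR 1 = 1
= 100111111010101 (20437 decimal)


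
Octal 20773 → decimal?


Positional values:
Position 0: 3 × 8^0 = 3
Position 1: 7 × 8^1 = 56
Position 2: 7 × 8^2 = 448
Position 3: 0 × 8^3 = 0
Position 4: 2 × 8^4 = 8192
Sum = 3 + 56 + 448 + 0 + 8192
= 8699


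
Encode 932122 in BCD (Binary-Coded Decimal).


Each digit → 4-bit binary:
  9 → 1001
  3 → 0011
  2 → 0010
  1 → 0001
  2 → 0010
  2 → 0010
= 1001 0011 0010 0001 0010 0010


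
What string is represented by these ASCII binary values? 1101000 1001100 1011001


Codes (binary): 1101000 1001100 1011001
Per-code ASCII lookup:
  1101000 = 104  (range 97-122: lowercase, 104 - 97 = 7) → 'h'
  1001100 = 76  (range 65-90: uppercase, 76 - 65 = 11) → 'L'
  1011001 = 89  (range 65-90: uppercase, 89 - 65 = 24) → 'Y'
= 'hLY'


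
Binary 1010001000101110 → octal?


Group into 3-bit groups: 001010001000101110
  001 = 1
  010 = 2
  001 = 1
  000 = 0
  101 = 5
  110 = 6
= 0o121056


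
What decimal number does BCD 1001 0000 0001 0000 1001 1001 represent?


Each 4-bit group → digit:
  1001 → 9
  0000 → 0
  0001 → 1
  0000 → 0
  1001 → 9
  1001 → 9
= 901099


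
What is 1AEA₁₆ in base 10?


Positional values:
Position 0: A × 16^0 = 10 × 1 = 10
Position 1: E × 16^1 = 14 × 16 = 224
Position 2: A × 16^2 = 10 × 256 = 2560
Position 3: 1 × 16^3 = 1 × 4096 = 4096
Sum = 10 + 224 + 2560 + 4096
= 6890


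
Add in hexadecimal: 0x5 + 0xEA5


Align and add column by column (LSB to MSB, each column mod 16 with carry):
  0005
+ 0EA5
  ----
  col 0: 5(5) + 5(5) + 0 (carry in) = 10 → A(10), carry out 0
  col 1: 0(0) + A(10) + 0 (carry in) = 10 → A(10), carry out 0
  col 2: 0(0) + E(14) + 0 (carry in) = 14 → E(14), carry out 0
  col 3: 0(0) + 0(0) + 0 (carry in) = 0 → 0(0), carry out 0
Reading digits MSB→LSB: 0EAA
Strip leading zeros: EAA
= 0xEAA


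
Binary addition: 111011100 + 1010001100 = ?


Align and add column by column (LSB to MSB, carry propagating):
  00111011100
+ 01010001100
  -----------
  col 0: 0 + 0 + 0 (carry in) = 0 → bit 0, carry out 0
  col 1: 0 + 0 + 0 (carry in) = 0 → bit 0, carry out 0
  col 2: 1 + 1 + 0 (carry in) = 2 → bit 0, carry out 1
  col 3: 1 + 1 + 1 (carry in) = 3 → bit 1, carry out 1
  col 4: 1 + 0 + 1 (carry in) = 2 → bit 0, carry out 1
  col 5: 0 + 0 + 1 (carry in) = 1 → bit 1, carry out 0
  col 6: 1 + 0 + 0 (carry in) = 1 → bit 1, carry out 0
  col 7: 1 + 1 + 0 (carry in) = 2 → bit 0, carry out 1
  col 8: 1 + 0 + 1 (carry in) = 2 → bit 0, carry out 1
  col 9: 0 + 1 + 1 (carry in) = 2 → bit 0, carry out 1
  col 10: 0 + 0 + 1 (carry in) = 1 → bit 1, carry out 0
Reading bits MSB→LSB: 10001101000
Strip leading zeros: 10001101000
= 10001101000


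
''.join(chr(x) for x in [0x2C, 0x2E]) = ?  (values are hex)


Codes (hex): 0x2C 0x2E
Per-code ASCII lookup:
  0x2C = 44  (special character) → ','
  0x2E = 46  (special character) → '.'
= ',.'


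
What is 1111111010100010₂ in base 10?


Positional values:
Bit 1: 1 × 2^1 = 2
Bit 5: 1 × 2^5 = 32
Bit 7: 1 × 2^7 = 128
Bit 9: 1 × 2^9 = 512
Bit 10: 1 × 2^10 = 1024
Bit 11: 1 × 2^11 = 2048
Bit 12: 1 × 2^12 = 4096
Bit 13: 1 × 2^13 = 8192
Bit 14: 1 × 2^14 = 16384
Bit 15: 1 × 2^15 = 32768
Sum = 2 + 32 + 128 + 512 + 1024 + 2048 + 4096 + 8192 + 16384 + 32768
= 65186


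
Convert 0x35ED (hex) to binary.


Each hex digit → 4 binary bits:
  3 = 0011
  5 = 0101
  E = 1110
  D = 1101
Concatenate: 0011 0101 1110 1101
= 0011010111101101


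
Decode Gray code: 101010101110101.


Gray code: 101010101110101
MSB stays the same: 1
Each subsequent bit = prev_binary XOR current_gray:
  B[1] = 1 XOR 0 = 1
  B[2] = 1 XOR 1 = 0
  B[3] = 0 XOR 0 = 0
  B[4] = 0 XOR 1 = 1
  B[5] = 1 XOR 0 = 1
  B[6] = 1 XOR 1 = 0
  B[7] = 0 XOR 0 = 0
  B[8] = 0 XOR 1 = 1
  B[9] = 1 XOR 1 = 0
  B[10] = 0 XOR 1 = 1
  B[11] = 1 XOR 0 = 1
  B[12] = 1 XOR 1 = 0
  B[13] = 0 XOR 0 = 0
  B[14] = 0 XOR 1 = 1
= 110011001011001 (26201 decimal)


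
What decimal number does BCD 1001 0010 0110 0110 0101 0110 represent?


Each 4-bit group → digit:
  1001 → 9
  0010 → 2
  0110 → 6
  0110 → 6
  0101 → 5
  0110 → 6
= 926656


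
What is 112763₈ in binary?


Each octal digit → 3 binary bits:
  1 = 001
  1 = 001
  2 = 010
  7 = 111
  6 = 110
  3 = 011
Concatenate: 001 001 010 111 110 011
= 001001010111110011


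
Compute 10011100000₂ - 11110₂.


Align and subtract column by column (LSB to MSB, borrowing when needed):
  10011100000
- 00000011110
  -----------
  col 0: (0 - 0 borrow-in) - 0 → 0 - 0 = 0, borrow out 0
  col 1: (0 - 0 borrow-in) - 1 → borrow from next column: (0+2) - 1 = 1, borrow out 1
  col 2: (0 - 1 borrow-in) - 1 → borrow from next column: (-1+2) - 1 = 0, borrow out 1
  col 3: (0 - 1 borrow-in) - 1 → borrow from next column: (-1+2) - 1 = 0, borrow out 1
  col 4: (0 - 1 borrow-in) - 1 → borrow from next column: (-1+2) - 1 = 0, borrow out 1
  col 5: (1 - 1 borrow-in) - 0 → 0 - 0 = 0, borrow out 0
  col 6: (1 - 0 borrow-in) - 0 → 1 - 0 = 1, borrow out 0
  col 7: (1 - 0 borrow-in) - 0 → 1 - 0 = 1, borrow out 0
  col 8: (0 - 0 borrow-in) - 0 → 0 - 0 = 0, borrow out 0
  col 9: (0 - 0 borrow-in) - 0 → 0 - 0 = 0, borrow out 0
  col 10: (1 - 0 borrow-in) - 0 → 1 - 0 = 1, borrow out 0
Reading bits MSB→LSB: 10011000010
Strip leading zeros: 10011000010
= 10011000010


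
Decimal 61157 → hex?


Divide by 16 repeatedly:
61157 ÷ 16 = 3822 remainder 5 (5)
3822 ÷ 16 = 238 remainder 14 (E)
238 ÷ 16 = 14 remainder 14 (E)
14 ÷ 16 = 0 remainder 14 (E)
Reading remainders bottom-up:
= 0xEEE5


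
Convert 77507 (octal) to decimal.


Positional values:
Position 0: 7 × 8^0 = 7
Position 1: 0 × 8^1 = 0
Position 2: 5 × 8^2 = 320
Position 3: 7 × 8^3 = 3584
Position 4: 7 × 8^4 = 28672
Sum = 7 + 0 + 320 + 3584 + 28672
= 32583


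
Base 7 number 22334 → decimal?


Positional values (base 7):
  4 × 7^0 = 4 × 1 = 4
  3 × 7^1 = 3 × 7 = 21
  3 × 7^2 = 3 × 49 = 147
  2 × 7^3 = 2 × 343 = 686
  2 × 7^4 = 2 × 2401 = 4802
Sum = 4 + 21 + 147 + 686 + 4802
= 5660


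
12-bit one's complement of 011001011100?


Original: 011001011100
Invert all bits:
  bit 0: 0 → 1
  bit 1: 1 → 0
  bit 2: 1 → 0
  bit 3: 0 → 1
  bit 4: 0 → 1
  bit 5: 1 → 0
  bit 6: 0 → 1
  bit 7: 1 → 0
  bit 8: 1 → 0
  bit 9: 1 → 0
  bit 10: 0 → 1
  bit 11: 0 → 1
= 100110100011


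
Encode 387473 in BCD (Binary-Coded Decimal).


Each digit → 4-bit binary:
  3 → 0011
  8 → 1000
  7 → 0111
  4 → 0100
  7 → 0111
  3 → 0011
= 0011 1000 0111 0100 0111 0011


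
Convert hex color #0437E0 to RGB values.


Hex: #0437E0
R = 04₁₆ = 4
G = 37₁₆ = 55
B = E0₁₆ = 224
= RGB(4, 55, 224)


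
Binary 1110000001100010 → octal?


Group into 3-bit groups: 001110000001100010
  001 = 1
  110 = 6
  000 = 0
  001 = 1
  100 = 4
  010 = 2
= 0o160142


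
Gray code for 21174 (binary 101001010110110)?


Binary: 101001010110110
Gray code: G = B XOR (B >> 1)
B >> 1 = 010100101011011
101001010110110 XOR 010100101011011:
  1 XOR 0 = 1
  0 XOR 1 = 1
  1 XOR 0 = 1
  0 XOR 1 = 1
  0 XOR 0 = 0
  1 XOR 0 = 1
  0 XOR 1 = 1
  1 XOR 0 = 1
  0 XOR 1 = 1
  1 XOR 0 = 1
  1 XOR 1 = 0
  0 XOR 1 = 1
  1 XOR 0 = 1
  1 XOR 1 = 0
  0 XOR 1 = 1
= 111101111101101


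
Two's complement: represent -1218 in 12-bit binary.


Original: 010011000010
Step 1 - Invert all bits: 101100111101
Step 2 - Add 1: 101100111101 + 1
= 101100111110 (represents -1218)


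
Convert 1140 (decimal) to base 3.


Divide by 3 repeatedly:
1140 ÷ 3 = 380 remainder 0
380 ÷ 3 = 126 remainder 2
126 ÷ 3 = 42 remainder 0
42 ÷ 3 = 14 remainder 0
14 ÷ 3 = 4 remainder 2
4 ÷ 3 = 1 remainder 1
1 ÷ 3 = 0 remainder 1
Reading remainders bottom-up:
= 1120020


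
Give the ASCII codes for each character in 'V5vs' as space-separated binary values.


String: 'V5vs'  (4 characters)
Per-character ASCII lookup:
  'V': uppercase starts at 65: 'V' = 65 + 21 = 86 → 1010110
  '5': digits start at 48: '5' = 48 + 5 = 53 → 110101
  'v': lowercase starts at 97: 'v' = 97 + 21 = 118 → 1110110
  's': lowercase starts at 97: 's' = 97 + 18 = 115 → 1110011
= 1010110 110101 1110110 1110011


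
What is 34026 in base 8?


Divide by 8 repeatedly:
34026 ÷ 8 = 4253 remainder 2
4253 ÷ 8 = 531 remainder 5
531 ÷ 8 = 66 remainder 3
66 ÷ 8 = 8 remainder 2
8 ÷ 8 = 1 remainder 0
1 ÷ 8 = 0 remainder 1
Reading remainders bottom-up:
= 0o102352


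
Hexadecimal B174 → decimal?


Positional values:
Position 0: 4 × 16^0 = 4 × 1 = 4
Position 1: 7 × 16^1 = 7 × 16 = 112
Position 2: 1 × 16^2 = 1 × 256 = 256
Position 3: B × 16^3 = 11 × 4096 = 45056
Sum = 4 + 112 + 256 + 45056
= 45428


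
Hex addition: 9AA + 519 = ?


Align and add column by column (LSB to MSB, each column mod 16 with carry):
  09AA
+ 0519
  ----
  col 0: A(10) + 9(9) + 0 (carry in) = 19 → 3(3), carry out 1
  col 1: A(10) + 1(1) + 1 (carry in) = 12 → C(12), carry out 0
  col 2: 9(9) + 5(5) + 0 (carry in) = 14 → E(14), carry out 0
  col 3: 0(0) + 0(0) + 0 (carry in) = 0 → 0(0), carry out 0
Reading digits MSB→LSB: 0EC3
Strip leading zeros: EC3
= 0xEC3


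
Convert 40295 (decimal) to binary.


Divide by 2 repeatedly:
40295 ÷ 2 = 20147 remainder 1
20147 ÷ 2 = 10073 remainder 1
10073 ÷ 2 = 5036 remainder 1
5036 ÷ 2 = 2518 remainder 0
2518 ÷ 2 = 1259 remainder 0
1259 ÷ 2 = 629 remainder 1
629 ÷ 2 = 314 remainder 1
314 ÷ 2 = 157 remainder 0
157 ÷ 2 = 78 remainder 1
78 ÷ 2 = 39 remainder 0
39 ÷ 2 = 19 remainder 1
19 ÷ 2 = 9 remainder 1
9 ÷ 2 = 4 remainder 1
4 ÷ 2 = 2 remainder 0
2 ÷ 2 = 1 remainder 0
1 ÷ 2 = 0 remainder 1
Reading remainders bottom-up:
= 1001110101100111


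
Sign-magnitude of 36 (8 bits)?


Sign bit: 0 (positive)
Magnitude: 36 = 0100100
= 00100100


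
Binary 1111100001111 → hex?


Group into 4-bit nibbles: 0001111100001111
  0001 = 1
  1111 = F
  0000 = 0
  1111 = F
= 0x1F0F


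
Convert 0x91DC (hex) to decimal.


Positional values:
Position 0: C × 16^0 = 12 × 1 = 12
Position 1: D × 16^1 = 13 × 16 = 208
Position 2: 1 × 16^2 = 1 × 256 = 256
Position 3: 9 × 16^3 = 9 × 4096 = 36864
Sum = 12 + 208 + 256 + 36864
= 37340


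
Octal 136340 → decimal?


Positional values:
Position 0: 0 × 8^0 = 0
Position 1: 4 × 8^1 = 32
Position 2: 3 × 8^2 = 192
Position 3: 6 × 8^3 = 3072
Position 4: 3 × 8^4 = 12288
Position 5: 1 × 8^5 = 32768
Sum = 0 + 32 + 192 + 3072 + 12288 + 32768
= 48352


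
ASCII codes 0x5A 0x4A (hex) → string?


Codes (hex): 0x5A 0x4A
Per-code ASCII lookup:
  0x5A = 90  (range 65-90: uppercase, 90 - 65 = 25) → 'Z'
  0x4A = 74  (range 65-90: uppercase, 74 - 65 = 9) → 'J'
= 'ZJ'


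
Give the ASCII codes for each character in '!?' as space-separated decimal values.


String: '!?'  (2 characters)
Per-character ASCII lookup:
  '!': special character: '!' = 33
  '?': special character: '?' = 63
= 33 63


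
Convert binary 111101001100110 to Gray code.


Binary: 111101001100110
Gray code: G = B XOR (B >> 1)
B >> 1 = 011110100110011
111101001100110 XOR 011110100110011:
  1 XOR 0 = 1
  1 XOR 1 = 0
  1 XOR 1 = 0
  1 XOR 1 = 0
  0 XOR 1 = 1
  1 XOR 0 = 1
  0 XOR 1 = 1
  0 XOR 0 = 0
  1 XOR 0 = 1
  1 XOR 1 = 0
  0 XOR 1 = 1
  0 XOR 0 = 0
  1 XOR 0 = 1
  1 XOR 1 = 0
  0 XOR 1 = 1
= 100011101010101


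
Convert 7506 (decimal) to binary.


Divide by 2 repeatedly:
7506 ÷ 2 = 3753 remainder 0
3753 ÷ 2 = 1876 remainder 1
1876 ÷ 2 = 938 remainder 0
938 ÷ 2 = 469 remainder 0
469 ÷ 2 = 234 remainder 1
234 ÷ 2 = 117 remainder 0
117 ÷ 2 = 58 remainder 1
58 ÷ 2 = 29 remainder 0
29 ÷ 2 = 14 remainder 1
14 ÷ 2 = 7 remainder 0
7 ÷ 2 = 3 remainder 1
3 ÷ 2 = 1 remainder 1
1 ÷ 2 = 0 remainder 1
Reading remainders bottom-up:
= 1110101010010


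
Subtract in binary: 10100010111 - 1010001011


Align and subtract column by column (LSB to MSB, borrowing when needed):
  10100010111
- 01010001011
  -----------
  col 0: (1 - 0 borrow-in) - 1 → 1 - 1 = 0, borrow out 0
  col 1: (1 - 0 borrow-in) - 1 → 1 - 1 = 0, borrow out 0
  col 2: (1 - 0 borrow-in) - 0 → 1 - 0 = 1, borrow out 0
  col 3: (0 - 0 borrow-in) - 1 → borrow from next column: (0+2) - 1 = 1, borrow out 1
  col 4: (1 - 1 borrow-in) - 0 → 0 - 0 = 0, borrow out 0
  col 5: (0 - 0 borrow-in) - 0 → 0 - 0 = 0, borrow out 0
  col 6: (0 - 0 borrow-in) - 0 → 0 - 0 = 0, borrow out 0
  col 7: (0 - 0 borrow-in) - 1 → borrow from next column: (0+2) - 1 = 1, borrow out 1
  col 8: (1 - 1 borrow-in) - 0 → 0 - 0 = 0, borrow out 0
  col 9: (0 - 0 borrow-in) - 1 → borrow from next column: (0+2) - 1 = 1, borrow out 1
  col 10: (1 - 1 borrow-in) - 0 → 0 - 0 = 0, borrow out 0
Reading bits MSB→LSB: 01010001100
Strip leading zeros: 1010001100
= 1010001100
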